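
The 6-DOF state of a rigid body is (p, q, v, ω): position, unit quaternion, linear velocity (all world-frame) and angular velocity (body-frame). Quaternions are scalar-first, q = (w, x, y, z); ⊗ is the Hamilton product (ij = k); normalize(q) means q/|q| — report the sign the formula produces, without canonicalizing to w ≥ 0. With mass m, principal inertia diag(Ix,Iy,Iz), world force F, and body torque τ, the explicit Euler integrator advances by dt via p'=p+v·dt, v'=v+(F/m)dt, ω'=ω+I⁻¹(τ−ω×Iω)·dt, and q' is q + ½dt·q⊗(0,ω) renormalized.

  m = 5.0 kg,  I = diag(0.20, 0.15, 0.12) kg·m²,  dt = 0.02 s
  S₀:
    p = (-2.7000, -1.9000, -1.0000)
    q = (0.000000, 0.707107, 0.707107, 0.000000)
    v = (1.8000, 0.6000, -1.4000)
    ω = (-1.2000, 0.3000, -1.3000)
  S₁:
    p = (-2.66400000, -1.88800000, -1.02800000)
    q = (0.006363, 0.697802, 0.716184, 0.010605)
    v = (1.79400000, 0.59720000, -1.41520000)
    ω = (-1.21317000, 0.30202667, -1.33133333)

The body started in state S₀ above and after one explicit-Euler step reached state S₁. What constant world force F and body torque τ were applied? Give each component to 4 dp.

v₁ − v₀ = (-0.00600000, -0.00280000, -0.01520000)
m·(v₁−v₀)/dt = (-1.5000, -0.7000, -3.8000)
Δω = ω₁−ω₀ = (-0.01317000, 0.00202667, -0.03133333)
precession coupling = (0.0117, 0.1248, 0.0180)
τ = I·(Δω/dt) + ω₀×(Iω₀) = (-0.1200, 0.1400, -0.1700)

F = (-1.5000, -0.7000, -3.8000)
τ = (-0.1200, 0.1400, -0.1700)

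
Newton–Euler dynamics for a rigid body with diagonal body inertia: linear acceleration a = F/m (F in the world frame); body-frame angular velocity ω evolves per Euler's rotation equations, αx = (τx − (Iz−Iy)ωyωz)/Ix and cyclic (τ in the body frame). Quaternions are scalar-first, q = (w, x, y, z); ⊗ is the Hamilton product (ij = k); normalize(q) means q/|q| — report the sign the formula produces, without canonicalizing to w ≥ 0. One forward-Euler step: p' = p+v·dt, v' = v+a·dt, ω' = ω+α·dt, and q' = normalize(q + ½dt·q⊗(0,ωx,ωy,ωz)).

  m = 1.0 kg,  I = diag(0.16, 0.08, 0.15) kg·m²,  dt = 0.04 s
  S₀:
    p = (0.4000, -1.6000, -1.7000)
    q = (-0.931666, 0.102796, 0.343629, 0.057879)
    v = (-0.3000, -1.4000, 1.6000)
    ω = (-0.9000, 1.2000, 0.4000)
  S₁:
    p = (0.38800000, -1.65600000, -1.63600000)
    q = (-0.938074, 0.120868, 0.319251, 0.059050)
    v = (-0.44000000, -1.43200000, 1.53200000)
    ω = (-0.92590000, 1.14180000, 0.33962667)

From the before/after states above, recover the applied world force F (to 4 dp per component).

F = (-3.5000, -0.8000, -1.7000)

v₁ − v₀ = (-0.14000000, -0.03200000, -0.06800000)
F = m·Δv/dt = (-3.5000, -0.8000, -1.7000)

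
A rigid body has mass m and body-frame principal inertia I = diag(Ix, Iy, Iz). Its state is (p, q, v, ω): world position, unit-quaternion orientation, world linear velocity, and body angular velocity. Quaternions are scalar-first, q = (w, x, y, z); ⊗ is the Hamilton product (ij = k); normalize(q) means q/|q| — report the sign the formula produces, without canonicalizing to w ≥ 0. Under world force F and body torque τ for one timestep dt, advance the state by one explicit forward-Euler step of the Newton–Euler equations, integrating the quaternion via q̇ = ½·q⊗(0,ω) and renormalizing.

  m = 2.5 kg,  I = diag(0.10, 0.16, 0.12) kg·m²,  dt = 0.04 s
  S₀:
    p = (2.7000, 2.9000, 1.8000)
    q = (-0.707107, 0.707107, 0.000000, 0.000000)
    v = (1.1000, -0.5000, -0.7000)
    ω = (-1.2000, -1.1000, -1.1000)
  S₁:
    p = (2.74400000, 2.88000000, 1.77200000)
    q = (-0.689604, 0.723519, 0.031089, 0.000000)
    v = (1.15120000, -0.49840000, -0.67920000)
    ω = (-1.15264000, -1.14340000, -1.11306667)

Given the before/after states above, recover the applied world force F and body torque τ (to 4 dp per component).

Δv = v₁−v₀ = (0.05120000, 0.00160000, 0.02080000)
F = m·Δv/dt = (3.2000, 0.1000, 1.3000)
rate change Δω = (0.04736000, -0.04340000, -0.01306667)
precession coupling = (-0.0484, -0.0264, 0.0792)
τ = I·(Δω/dt) + ω₀×(Iω₀) = (0.0700, -0.2000, 0.0400)

F = (3.2000, 0.1000, 1.3000)
τ = (0.0700, -0.2000, 0.0400)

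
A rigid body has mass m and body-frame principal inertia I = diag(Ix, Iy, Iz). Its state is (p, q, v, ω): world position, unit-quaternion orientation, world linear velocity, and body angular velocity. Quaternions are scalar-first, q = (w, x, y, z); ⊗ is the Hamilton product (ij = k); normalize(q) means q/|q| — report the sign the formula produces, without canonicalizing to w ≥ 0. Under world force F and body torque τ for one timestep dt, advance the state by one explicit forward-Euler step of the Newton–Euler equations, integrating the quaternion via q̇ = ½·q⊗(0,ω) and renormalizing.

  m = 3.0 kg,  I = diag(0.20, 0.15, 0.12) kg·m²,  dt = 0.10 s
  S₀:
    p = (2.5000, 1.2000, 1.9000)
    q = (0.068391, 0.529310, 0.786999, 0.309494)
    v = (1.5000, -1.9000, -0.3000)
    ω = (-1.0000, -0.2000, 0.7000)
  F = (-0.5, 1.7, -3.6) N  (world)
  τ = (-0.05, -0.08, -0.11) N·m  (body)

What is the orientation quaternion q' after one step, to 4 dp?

q' = (0.0917, 0.5555, 0.7509, 0.3453)

q⊗(0,ω) = (0.4700640, 0.5444071, -0.6936892, 0.7290107)
q' = normalize(q + ½dt·q⊗(0,ω)) = (0.0917, 0.5555, 0.7509, 0.3453)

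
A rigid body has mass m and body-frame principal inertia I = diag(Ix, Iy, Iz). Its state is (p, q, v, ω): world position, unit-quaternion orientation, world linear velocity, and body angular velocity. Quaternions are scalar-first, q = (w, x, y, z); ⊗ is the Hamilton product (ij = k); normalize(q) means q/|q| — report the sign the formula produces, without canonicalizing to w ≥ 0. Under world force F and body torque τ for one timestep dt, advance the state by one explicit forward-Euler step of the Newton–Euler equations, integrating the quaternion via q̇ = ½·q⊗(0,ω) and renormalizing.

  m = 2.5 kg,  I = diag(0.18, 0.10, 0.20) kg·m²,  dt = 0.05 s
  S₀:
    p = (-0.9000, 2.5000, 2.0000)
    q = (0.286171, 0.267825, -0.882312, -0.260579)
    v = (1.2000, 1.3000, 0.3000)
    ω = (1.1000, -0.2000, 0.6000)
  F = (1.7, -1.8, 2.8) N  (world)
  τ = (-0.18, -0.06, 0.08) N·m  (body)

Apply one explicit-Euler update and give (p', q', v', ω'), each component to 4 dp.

p' = (-0.8400, 2.5650, 2.0150)
q' = (0.2782, 0.2610, -0.8945, -0.2332)
v' = (1.2340, 1.2640, 0.3560)
ω' = (1.0533, -0.2234, 0.6156)

p + v·dt = (-0.8400, 2.5650, 2.0150)
v + (F/m)dt = (1.2340, 1.2640, 0.3560)
α = I⁻¹(τ − ω×Iω) = (-0.9333, -0.4680, 0.3120)
ω + α·dt = (1.0533, -0.2234, 0.6156)
q⊗(0,ω) = (-0.3147225, -0.2667149, -0.5045661, 1.0886808)
q' = normalize(q + ½dt·q⊗(0,ω)) = (0.2782, 0.2610, -0.8945, -0.2332)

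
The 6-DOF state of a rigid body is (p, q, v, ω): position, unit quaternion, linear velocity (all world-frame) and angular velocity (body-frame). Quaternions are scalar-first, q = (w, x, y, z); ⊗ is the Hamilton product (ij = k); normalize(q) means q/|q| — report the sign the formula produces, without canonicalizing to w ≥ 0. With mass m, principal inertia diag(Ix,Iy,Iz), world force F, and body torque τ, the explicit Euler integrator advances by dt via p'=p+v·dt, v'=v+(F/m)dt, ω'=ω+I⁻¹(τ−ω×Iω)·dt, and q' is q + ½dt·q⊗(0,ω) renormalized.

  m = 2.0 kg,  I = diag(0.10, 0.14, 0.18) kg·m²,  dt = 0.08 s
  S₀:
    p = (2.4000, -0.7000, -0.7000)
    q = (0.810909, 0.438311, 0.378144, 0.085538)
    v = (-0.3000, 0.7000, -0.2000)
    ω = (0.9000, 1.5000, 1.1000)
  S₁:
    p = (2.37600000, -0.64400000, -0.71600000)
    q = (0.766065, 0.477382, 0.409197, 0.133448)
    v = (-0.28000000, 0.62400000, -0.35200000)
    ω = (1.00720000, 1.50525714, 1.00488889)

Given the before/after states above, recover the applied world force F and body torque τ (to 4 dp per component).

Δv = v₁−v₀ = (0.02000000, -0.07600000, -0.15200000)
applied force F = (0.5000, -1.9000, -3.8000)
rate change Δω = (0.10720000, 0.00525714, -0.09511111)
gyro term ω₀×Iω₀ = (0.0660, -0.0792, 0.0540)
τ = I·(Δω/dt) + ω₀×(Iω₀) = (0.2000, -0.0700, -0.1600)

F = (0.5000, -1.9000, -3.8000)
τ = (0.2000, -0.0700, -0.1600)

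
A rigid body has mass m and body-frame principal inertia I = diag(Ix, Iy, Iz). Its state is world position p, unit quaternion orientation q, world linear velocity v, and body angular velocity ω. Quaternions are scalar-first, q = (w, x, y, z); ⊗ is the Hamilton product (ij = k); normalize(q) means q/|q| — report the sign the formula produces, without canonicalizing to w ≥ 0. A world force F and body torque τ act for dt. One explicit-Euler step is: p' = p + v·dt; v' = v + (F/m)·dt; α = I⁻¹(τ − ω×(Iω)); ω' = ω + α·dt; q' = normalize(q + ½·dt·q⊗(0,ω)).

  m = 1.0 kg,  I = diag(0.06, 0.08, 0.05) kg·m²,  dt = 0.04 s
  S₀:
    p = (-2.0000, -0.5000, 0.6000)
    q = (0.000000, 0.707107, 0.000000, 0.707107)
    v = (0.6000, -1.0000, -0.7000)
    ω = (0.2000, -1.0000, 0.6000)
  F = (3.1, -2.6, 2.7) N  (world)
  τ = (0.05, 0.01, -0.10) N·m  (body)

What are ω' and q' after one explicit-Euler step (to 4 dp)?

ω' = (0.2213, -0.9956, 0.5232)
q' = (-0.0113, 0.7210, -0.0057, 0.6928)

gyro term ω×Iω = (0.0180, 0.0012, -0.0040)
angular accel α = (0.5333, 0.1100, -1.9200)
ω' = ω + α·dt = (0.2213, -0.9956, 0.5232)
Hamilton product q⊗(0,ω) = (-0.5656856, 0.7071070, -0.2828428, -0.7071070)
q + ½dt·q⊗(0,ω), renormalized = (-0.0113, 0.7210, -0.0057, 0.6928)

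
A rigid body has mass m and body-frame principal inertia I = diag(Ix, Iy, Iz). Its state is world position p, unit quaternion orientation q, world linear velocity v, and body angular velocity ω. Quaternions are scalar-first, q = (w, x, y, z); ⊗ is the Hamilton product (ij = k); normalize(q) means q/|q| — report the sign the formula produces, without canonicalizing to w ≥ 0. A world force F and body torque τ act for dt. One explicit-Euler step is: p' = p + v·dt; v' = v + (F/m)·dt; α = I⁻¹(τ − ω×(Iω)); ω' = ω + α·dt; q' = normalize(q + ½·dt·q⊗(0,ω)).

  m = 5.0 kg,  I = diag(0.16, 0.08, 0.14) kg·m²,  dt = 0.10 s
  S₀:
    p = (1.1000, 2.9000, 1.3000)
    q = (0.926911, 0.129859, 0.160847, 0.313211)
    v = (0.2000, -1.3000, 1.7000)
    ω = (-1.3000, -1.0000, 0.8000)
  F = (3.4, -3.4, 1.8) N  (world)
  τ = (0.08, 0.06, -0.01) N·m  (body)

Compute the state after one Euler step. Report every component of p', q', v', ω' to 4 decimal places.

p' = (1.1200, 2.7700, 1.4700)
q' = (0.9270, 0.0913, 0.0886, 0.3528)
v' = (0.2680, -1.3680, 1.7360)
ω' = (-1.2200, -0.8990, 0.8671)

(τ − ω×Iω)/I = (0.8000, 1.0100, 0.6714)
new body rate ω' = (-1.2200, -0.8990, 0.8671)
q⊗(0,ω) = (0.0790949, -0.7630957, -1.4379725, 0.8207709)
q + ½dt·q⊗(0,ω), renormalized = (0.9270, 0.0913, 0.0886, 0.3528)
p' = p + v·dt = (1.1200, 2.7700, 1.4700)
v + (F/m)dt = (0.2680, -1.3680, 1.7360)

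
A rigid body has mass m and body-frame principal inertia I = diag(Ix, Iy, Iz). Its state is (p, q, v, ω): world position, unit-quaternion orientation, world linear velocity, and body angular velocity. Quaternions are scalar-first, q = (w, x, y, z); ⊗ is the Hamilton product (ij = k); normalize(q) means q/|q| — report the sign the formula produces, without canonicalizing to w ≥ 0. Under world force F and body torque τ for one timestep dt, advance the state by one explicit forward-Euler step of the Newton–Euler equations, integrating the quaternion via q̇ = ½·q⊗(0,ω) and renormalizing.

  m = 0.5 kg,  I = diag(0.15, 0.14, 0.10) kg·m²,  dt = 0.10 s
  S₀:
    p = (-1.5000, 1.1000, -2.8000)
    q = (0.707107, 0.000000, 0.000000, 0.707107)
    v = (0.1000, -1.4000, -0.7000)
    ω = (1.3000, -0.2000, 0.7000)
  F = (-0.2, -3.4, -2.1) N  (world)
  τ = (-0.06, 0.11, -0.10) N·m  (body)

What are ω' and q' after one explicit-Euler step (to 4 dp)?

gyro term ω×Iω = (0.0056, 0.0455, 0.0026)
(τ − ω×Iω)/I = (-0.4373, 0.4607, -1.0260)
new body rate ω' = (1.2563, -0.1539, 0.5974)
2q̇ = q⊗(0,ω) = (-0.4949749, 1.0606605, 0.7778177, 0.4949749)
updated quaternion q' = (0.6805, 0.0529, 0.0388, 0.7298)

ω' = (1.2563, -0.1539, 0.5974)
q' = (0.6805, 0.0529, 0.0388, 0.7298)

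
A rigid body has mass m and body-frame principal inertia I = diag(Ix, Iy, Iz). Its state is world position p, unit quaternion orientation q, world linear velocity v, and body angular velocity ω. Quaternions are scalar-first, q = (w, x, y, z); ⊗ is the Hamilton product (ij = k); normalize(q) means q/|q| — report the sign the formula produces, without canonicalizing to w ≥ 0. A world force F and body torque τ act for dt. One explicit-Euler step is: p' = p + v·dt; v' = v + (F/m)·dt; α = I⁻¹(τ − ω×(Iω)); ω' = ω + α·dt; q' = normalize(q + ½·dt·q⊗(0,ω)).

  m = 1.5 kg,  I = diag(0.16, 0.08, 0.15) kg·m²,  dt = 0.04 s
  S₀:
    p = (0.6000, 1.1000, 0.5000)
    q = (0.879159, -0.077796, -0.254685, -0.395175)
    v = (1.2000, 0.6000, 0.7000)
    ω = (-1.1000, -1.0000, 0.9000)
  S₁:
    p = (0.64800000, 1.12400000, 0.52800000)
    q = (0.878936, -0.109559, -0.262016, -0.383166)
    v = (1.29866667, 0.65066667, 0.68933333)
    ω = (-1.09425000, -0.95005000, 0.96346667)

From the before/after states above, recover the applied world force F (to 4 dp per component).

F = (3.7000, 1.9000, -0.4000)

v₁ − v₀ = (0.09866667, 0.05066667, -0.01066667)
m·(v₁−v₀)/dt = (3.7000, 1.9000, -0.4000)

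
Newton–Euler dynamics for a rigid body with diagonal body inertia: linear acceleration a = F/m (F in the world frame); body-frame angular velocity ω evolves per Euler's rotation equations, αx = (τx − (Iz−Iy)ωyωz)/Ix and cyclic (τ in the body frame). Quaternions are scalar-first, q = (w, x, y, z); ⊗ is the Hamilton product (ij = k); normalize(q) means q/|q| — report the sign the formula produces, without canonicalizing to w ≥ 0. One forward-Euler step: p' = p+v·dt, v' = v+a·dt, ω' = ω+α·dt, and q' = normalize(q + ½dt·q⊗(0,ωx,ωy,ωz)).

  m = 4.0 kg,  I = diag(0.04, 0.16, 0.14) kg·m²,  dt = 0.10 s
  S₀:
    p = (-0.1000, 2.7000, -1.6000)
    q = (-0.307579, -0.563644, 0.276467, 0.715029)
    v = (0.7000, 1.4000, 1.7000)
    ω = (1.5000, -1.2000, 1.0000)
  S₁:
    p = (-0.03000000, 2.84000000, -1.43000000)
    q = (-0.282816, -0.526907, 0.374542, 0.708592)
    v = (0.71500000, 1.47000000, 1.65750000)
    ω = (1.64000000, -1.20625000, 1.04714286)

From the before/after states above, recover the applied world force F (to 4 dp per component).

F = (0.6000, 2.8000, -1.7000)

Δv = v₁−v₀ = (0.01500000, 0.07000000, -0.04250000)
applied force F = (0.6000, 2.8000, -1.7000)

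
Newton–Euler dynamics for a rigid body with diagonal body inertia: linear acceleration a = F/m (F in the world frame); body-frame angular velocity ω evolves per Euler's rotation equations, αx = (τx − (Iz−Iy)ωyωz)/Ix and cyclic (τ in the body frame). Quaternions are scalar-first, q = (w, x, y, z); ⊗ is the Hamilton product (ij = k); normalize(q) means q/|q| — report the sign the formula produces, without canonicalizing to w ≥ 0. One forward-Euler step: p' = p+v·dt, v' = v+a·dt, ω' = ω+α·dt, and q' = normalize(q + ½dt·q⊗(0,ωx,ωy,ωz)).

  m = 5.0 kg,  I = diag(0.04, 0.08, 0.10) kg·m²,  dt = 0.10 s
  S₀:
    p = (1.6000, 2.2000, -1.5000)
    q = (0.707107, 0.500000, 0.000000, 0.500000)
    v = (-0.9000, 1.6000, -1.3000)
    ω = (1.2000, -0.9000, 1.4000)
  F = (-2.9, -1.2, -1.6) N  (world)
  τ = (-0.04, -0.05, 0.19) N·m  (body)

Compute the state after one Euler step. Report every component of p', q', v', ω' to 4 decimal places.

p' = (1.5100, 2.3600, -1.6300)
q' = (0.6388, 0.5620, -0.0366, 0.5242)
v' = (-0.9580, 1.5760, -1.3320)
ω' = (1.1630, -0.8365, 1.6332)

gyro term ω×Iω = (-0.0252, -0.1008, -0.0432)
angular accel α = (-0.3700, 0.6350, 2.3320)
ω + α·dt = (1.1630, -0.8365, 1.6332)
Hamilton product q⊗(0,ω) = (-1.3000000, 1.2985284, -0.7363963, 0.5399498)
updated quaternion q' = (0.6388, 0.5620, -0.0366, 0.5242)
a = F/m = (-0.5800, -0.2400, -0.3200)
new position p' = (1.5100, 2.3600, -1.6300)
new velocity v' = (-0.9580, 1.5760, -1.3320)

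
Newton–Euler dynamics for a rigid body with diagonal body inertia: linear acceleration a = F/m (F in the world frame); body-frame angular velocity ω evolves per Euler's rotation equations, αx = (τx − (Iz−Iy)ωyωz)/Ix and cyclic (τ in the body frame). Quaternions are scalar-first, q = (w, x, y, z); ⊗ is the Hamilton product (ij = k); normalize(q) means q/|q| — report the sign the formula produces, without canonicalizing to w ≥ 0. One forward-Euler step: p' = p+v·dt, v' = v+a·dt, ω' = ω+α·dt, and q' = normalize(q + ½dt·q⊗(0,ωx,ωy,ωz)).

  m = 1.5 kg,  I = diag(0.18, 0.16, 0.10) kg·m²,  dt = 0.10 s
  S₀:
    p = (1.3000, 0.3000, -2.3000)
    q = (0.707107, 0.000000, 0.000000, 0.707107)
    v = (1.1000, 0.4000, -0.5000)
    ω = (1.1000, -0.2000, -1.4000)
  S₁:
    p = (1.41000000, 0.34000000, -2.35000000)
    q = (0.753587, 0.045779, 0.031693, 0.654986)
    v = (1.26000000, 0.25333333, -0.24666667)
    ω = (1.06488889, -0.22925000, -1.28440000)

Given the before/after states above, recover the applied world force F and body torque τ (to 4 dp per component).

Δω = ω₁−ω₀ = (-0.03511111, -0.02925000, 0.11560000)
ω₀×(Iω₀) = (-0.0168, -0.1232, 0.0044)
applied torque τ = (-0.0800, -0.1700, 0.1200)
v₁ − v₀ = (0.16000000, -0.14666667, 0.25333333)
m·(v₁−v₀)/dt = (2.4000, -2.2000, 3.8000)

F = (2.4000, -2.2000, 3.8000)
τ = (-0.0800, -0.1700, 0.1200)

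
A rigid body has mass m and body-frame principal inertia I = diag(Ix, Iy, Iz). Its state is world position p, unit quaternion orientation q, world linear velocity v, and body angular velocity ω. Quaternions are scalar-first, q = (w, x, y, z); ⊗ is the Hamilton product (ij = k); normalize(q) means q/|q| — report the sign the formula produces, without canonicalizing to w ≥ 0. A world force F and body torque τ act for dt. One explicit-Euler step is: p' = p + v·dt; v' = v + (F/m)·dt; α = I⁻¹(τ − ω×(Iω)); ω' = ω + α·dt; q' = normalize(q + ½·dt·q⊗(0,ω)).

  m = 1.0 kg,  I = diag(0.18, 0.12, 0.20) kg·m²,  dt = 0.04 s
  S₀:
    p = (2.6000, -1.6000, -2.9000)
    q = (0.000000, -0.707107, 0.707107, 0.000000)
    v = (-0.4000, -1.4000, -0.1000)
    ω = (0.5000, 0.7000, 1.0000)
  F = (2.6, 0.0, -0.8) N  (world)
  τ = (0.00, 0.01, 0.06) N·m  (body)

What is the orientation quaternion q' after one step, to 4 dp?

q' = (-0.0028, -0.6927, 0.7210, -0.0170)

2q̇ = q⊗(0,ω) = (-0.1414214, 0.7071070, 0.7071070, -0.8485284)
updated quaternion q' = (-0.0028, -0.6927, 0.7210, -0.0170)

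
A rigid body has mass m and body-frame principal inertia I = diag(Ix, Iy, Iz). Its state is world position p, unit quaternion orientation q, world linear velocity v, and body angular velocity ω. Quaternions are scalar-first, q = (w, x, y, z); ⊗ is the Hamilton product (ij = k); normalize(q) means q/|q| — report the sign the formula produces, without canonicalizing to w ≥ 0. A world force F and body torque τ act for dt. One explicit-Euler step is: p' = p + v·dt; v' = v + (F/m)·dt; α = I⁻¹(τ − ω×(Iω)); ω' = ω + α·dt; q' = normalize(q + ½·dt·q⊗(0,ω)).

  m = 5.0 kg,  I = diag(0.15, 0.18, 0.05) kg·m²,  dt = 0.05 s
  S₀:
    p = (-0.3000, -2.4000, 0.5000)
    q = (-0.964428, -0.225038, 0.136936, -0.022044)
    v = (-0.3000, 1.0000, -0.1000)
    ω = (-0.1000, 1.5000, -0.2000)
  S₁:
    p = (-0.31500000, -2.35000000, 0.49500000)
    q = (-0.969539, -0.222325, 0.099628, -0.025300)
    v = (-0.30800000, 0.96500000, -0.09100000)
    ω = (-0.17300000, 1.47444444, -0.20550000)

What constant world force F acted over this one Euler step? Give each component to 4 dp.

velocity change Δv = (-0.00800000, -0.03500000, 0.00900000)
applied force F = (-0.8000, -3.5000, 0.9000)

F = (-0.8000, -3.5000, 0.9000)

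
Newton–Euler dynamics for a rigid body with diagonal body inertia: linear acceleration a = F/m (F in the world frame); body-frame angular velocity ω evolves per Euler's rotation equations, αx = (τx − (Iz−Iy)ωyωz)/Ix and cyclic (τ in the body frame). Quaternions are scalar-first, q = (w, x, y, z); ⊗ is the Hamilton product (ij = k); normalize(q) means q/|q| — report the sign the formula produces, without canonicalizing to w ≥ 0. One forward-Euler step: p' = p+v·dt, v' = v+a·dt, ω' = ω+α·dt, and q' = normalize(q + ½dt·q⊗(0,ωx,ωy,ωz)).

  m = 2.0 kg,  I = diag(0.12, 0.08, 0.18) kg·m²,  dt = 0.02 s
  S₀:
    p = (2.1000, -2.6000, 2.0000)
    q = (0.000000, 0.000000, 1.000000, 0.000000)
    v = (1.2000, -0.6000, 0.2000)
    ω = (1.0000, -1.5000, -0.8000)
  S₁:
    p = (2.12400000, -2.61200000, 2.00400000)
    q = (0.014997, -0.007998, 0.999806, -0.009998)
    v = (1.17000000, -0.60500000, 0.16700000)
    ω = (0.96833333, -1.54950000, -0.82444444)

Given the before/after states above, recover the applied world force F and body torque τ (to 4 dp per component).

Δv = v₁−v₀ = (-0.03000000, -0.00500000, -0.03300000)
m·(v₁−v₀)/dt = (-3.0000, -0.5000, -3.3000)
ω₁ − ω₀ = (-0.03166667, -0.04950000, -0.02444444)
ω₀×(Iω₀) = (0.1200, 0.0480, 0.0600)
applied torque τ = (-0.0700, -0.1500, -0.1600)

F = (-3.0000, -0.5000, -3.3000)
τ = (-0.0700, -0.1500, -0.1600)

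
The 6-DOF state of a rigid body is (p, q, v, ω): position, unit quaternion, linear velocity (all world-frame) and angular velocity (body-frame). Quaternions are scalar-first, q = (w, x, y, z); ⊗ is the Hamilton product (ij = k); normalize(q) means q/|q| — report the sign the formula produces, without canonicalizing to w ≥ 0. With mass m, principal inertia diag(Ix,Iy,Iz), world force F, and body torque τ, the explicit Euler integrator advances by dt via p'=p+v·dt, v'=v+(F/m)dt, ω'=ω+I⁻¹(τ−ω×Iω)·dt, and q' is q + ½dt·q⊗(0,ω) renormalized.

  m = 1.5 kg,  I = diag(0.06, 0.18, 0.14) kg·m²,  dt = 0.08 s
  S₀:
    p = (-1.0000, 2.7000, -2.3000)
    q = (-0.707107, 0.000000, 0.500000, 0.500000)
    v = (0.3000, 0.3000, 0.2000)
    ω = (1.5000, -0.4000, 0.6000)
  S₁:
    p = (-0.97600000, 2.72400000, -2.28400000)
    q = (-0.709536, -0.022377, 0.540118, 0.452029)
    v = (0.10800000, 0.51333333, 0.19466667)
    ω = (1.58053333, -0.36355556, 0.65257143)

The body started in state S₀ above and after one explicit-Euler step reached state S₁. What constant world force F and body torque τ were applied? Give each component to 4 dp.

F = (-3.6000, 4.0000, -0.1000)
τ = (0.0700, 0.0100, 0.0200)

Δω = ω₁−ω₀ = (0.08053333, 0.03644444, 0.05257143)
gyro term ω₀×Iω₀ = (0.0096, -0.0720, -0.0720)
I·α + gyro = (0.0700, 0.0100, 0.0200)
Δv = v₁−v₀ = (-0.19200000, 0.21333333, -0.00533333)
applied force F = (-3.6000, 4.0000, -0.1000)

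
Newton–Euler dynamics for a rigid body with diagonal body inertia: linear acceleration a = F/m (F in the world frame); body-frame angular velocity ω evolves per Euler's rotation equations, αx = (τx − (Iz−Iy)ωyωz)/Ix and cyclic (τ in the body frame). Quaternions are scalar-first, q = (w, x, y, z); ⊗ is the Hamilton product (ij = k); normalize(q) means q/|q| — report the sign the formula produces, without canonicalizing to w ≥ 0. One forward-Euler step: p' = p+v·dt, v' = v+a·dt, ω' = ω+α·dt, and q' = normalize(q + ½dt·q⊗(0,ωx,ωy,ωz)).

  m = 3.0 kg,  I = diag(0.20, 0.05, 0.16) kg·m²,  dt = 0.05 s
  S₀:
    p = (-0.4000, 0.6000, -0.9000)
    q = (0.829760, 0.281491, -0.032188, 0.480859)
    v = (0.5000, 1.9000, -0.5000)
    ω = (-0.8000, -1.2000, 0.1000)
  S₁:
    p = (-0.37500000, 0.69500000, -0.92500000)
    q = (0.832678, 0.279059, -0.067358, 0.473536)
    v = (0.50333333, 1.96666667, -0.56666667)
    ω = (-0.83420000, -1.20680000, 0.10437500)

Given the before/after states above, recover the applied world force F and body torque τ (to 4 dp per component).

Δv = v₁−v₀ = (0.00333333, 0.06666667, -0.06666667)
m·(v₁−v₀)/dt = (0.2000, 4.0000, -4.0000)
Δω = ω₁−ω₀ = (-0.03420000, -0.00680000, 0.00437500)
I·α + gyro = (-0.1500, -0.0100, -0.1300)

F = (0.2000, 4.0000, -4.0000)
τ = (-0.1500, -0.0100, -0.1300)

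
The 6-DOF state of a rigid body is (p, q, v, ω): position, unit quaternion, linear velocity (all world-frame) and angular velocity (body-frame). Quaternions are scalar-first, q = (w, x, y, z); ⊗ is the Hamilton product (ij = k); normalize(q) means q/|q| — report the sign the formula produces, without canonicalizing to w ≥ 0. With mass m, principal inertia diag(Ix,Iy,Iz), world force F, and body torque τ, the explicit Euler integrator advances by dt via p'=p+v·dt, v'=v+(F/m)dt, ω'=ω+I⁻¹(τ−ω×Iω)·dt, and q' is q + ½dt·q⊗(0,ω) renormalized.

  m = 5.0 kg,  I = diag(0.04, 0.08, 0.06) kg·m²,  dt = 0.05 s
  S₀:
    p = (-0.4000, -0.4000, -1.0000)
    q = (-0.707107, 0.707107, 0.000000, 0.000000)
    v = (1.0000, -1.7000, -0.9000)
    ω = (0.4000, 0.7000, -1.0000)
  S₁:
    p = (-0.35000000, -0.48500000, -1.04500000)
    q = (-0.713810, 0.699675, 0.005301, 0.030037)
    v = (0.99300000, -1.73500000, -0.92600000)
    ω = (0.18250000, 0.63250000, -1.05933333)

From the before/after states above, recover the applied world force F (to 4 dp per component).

v₁ − v₀ = (-0.00700000, -0.03500000, -0.02600000)
m·(v₁−v₀)/dt = (-0.7000, -3.5000, -2.6000)

F = (-0.7000, -3.5000, -2.6000)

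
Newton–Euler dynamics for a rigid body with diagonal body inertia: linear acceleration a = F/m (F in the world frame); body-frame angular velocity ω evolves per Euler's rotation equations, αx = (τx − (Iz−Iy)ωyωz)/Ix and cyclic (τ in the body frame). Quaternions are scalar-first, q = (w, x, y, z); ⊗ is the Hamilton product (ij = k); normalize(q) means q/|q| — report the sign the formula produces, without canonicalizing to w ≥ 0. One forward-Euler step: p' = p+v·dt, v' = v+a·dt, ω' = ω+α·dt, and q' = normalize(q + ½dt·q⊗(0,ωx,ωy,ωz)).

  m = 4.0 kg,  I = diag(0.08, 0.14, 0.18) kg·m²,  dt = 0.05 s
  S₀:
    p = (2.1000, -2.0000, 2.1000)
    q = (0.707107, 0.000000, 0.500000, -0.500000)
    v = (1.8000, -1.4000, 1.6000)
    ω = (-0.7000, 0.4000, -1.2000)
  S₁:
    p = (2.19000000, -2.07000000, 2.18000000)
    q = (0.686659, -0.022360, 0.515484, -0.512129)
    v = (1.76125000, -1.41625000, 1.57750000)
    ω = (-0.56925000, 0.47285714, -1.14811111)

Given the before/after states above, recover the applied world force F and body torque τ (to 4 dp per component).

F = (-3.1000, -1.3000, -1.8000)
τ = (0.1900, 0.1200, 0.1700)

ω₁ − ω₀ = (0.13075000, 0.07285714, 0.05188889)
gyro term ω₀×Iω₀ = (-0.0192, -0.0840, -0.0168)
τ = I·(Δω/dt) + ω₀×(Iω₀) = (0.1900, 0.1200, 0.1700)
velocity change Δv = (-0.03875000, -0.01625000, -0.02250000)
m·(v₁−v₀)/dt = (-3.1000, -1.3000, -1.8000)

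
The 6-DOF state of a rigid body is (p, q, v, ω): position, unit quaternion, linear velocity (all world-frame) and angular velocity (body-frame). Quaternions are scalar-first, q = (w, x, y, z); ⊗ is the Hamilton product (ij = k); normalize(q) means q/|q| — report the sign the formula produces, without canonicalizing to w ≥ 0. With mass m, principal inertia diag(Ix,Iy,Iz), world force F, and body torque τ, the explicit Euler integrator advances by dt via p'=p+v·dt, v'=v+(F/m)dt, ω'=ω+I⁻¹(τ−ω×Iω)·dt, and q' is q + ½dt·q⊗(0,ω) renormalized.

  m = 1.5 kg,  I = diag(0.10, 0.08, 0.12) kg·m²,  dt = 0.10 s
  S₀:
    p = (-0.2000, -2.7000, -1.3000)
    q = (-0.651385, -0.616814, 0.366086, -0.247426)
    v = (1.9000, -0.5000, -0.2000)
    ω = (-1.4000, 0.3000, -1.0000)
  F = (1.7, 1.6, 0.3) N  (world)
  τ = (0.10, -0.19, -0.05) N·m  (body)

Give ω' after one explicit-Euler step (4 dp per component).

α = I⁻¹(τ − ω×Iω) = (1.1200, -2.0250, -0.4867)
ω' = ω + α·dt = (-1.2880, 0.0975, -1.0487)

ω' = (-1.2880, 0.0975, -1.0487)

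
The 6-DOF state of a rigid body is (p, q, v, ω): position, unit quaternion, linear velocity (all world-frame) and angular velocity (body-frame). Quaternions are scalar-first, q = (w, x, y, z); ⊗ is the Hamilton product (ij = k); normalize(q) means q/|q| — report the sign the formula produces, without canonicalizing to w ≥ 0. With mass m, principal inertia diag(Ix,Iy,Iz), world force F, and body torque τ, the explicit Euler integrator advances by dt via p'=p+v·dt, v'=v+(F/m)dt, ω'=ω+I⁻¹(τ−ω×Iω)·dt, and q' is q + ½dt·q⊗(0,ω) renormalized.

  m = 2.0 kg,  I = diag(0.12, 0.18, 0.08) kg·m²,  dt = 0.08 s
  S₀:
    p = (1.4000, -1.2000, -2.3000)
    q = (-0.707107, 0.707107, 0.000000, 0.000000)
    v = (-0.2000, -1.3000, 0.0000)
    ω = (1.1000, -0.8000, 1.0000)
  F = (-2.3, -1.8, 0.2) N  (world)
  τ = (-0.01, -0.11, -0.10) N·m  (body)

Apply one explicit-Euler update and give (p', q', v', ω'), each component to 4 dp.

gyro term ω×Iω = (0.0800, 0.0440, -0.0528)
α = I⁻¹(τ − ω×Iω) = (-0.7500, -0.8556, -0.5900)
ω + α·dt = (1.0400, -0.8684, 0.9528)
q⊗(0,ω) = (-0.7778177, -0.7778177, -0.1414214, -1.2727926)
q' = normalize(q + ½dt·q⊗(0,ω)) = (-0.7365, 0.6745, -0.0056, -0.0508)
new position p' = (1.3840, -1.3040, -2.3000)
v' = v + a·dt = (-0.2920, -1.3720, 0.0080)

p' = (1.3840, -1.3040, -2.3000)
q' = (-0.7365, 0.6745, -0.0056, -0.0508)
v' = (-0.2920, -1.3720, 0.0080)
ω' = (1.0400, -0.8684, 0.9528)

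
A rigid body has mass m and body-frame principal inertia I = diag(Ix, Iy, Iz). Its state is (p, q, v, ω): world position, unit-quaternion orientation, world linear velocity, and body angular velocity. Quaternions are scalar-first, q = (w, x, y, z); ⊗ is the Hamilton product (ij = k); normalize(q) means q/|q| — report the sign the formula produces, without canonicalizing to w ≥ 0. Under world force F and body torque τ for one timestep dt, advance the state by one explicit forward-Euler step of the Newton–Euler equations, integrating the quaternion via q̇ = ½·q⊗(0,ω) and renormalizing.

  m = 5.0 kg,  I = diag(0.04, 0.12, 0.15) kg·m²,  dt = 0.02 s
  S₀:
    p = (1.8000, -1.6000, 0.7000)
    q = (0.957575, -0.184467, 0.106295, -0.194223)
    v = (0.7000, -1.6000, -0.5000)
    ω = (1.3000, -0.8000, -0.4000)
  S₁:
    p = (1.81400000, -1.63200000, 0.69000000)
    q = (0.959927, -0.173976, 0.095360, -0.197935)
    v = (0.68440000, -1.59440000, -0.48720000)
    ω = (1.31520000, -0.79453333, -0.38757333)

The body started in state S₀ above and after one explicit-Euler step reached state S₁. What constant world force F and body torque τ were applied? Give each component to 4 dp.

ω₁ − ω₀ = (0.01520000, 0.00546667, 0.01242667)
I·α + gyro = (0.0400, 0.0900, 0.0100)
v₁ − v₀ = (-0.01560000, 0.00560000, 0.01280000)
F = m·Δv/dt = (-3.9000, 1.4000, 3.2000)

F = (-3.9000, 1.4000, 3.2000)
τ = (0.0400, 0.0900, 0.0100)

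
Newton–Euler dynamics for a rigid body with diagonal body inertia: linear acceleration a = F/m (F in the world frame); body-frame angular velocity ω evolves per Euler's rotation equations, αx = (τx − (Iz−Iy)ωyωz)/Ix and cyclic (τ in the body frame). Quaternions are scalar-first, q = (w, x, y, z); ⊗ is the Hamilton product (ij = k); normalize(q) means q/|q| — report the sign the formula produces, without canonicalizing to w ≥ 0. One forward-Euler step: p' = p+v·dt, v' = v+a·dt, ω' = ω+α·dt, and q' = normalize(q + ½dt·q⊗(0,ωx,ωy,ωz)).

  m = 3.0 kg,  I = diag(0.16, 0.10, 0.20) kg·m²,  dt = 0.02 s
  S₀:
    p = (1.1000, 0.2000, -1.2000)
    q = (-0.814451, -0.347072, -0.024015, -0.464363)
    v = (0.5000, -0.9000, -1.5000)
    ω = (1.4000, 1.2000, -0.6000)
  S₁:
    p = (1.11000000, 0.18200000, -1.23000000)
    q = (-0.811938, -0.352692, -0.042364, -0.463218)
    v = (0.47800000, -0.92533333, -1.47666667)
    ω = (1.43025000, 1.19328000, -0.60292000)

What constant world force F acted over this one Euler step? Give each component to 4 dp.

F = (-3.3000, -3.8000, 3.5000)

v₁ − v₀ = (-0.02200000, -0.02533333, 0.02333333)
applied force F = (-3.3000, -3.8000, 3.5000)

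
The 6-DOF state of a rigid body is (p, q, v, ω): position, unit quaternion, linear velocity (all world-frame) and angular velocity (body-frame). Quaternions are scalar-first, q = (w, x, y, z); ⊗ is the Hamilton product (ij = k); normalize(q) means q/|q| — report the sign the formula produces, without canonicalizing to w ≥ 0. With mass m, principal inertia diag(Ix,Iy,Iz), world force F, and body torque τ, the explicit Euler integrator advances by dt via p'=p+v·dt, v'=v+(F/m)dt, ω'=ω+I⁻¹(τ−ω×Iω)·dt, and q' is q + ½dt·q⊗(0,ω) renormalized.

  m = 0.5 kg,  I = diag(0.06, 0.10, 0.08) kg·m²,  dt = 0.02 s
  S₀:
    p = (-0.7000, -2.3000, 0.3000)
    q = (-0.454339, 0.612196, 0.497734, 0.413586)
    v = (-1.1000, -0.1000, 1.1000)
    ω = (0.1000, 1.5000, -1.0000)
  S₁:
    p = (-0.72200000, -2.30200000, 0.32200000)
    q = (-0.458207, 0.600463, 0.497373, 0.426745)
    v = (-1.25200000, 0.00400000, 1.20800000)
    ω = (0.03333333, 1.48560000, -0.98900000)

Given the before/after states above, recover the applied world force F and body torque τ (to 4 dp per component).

F = (-3.8000, 2.6000, 2.7000)
τ = (-0.1700, -0.0700, 0.0500)

velocity change Δv = (-0.15200000, 0.10400000, 0.10800000)
applied force F = (-3.8000, 2.6000, 2.7000)
Δω = ω₁−ω₀ = (-0.06666667, -0.01440000, 0.01100000)
gyro term ω₀×Iω₀ = (0.0300, 0.0020, 0.0060)
applied torque τ = (-0.1700, -0.0700, 0.0500)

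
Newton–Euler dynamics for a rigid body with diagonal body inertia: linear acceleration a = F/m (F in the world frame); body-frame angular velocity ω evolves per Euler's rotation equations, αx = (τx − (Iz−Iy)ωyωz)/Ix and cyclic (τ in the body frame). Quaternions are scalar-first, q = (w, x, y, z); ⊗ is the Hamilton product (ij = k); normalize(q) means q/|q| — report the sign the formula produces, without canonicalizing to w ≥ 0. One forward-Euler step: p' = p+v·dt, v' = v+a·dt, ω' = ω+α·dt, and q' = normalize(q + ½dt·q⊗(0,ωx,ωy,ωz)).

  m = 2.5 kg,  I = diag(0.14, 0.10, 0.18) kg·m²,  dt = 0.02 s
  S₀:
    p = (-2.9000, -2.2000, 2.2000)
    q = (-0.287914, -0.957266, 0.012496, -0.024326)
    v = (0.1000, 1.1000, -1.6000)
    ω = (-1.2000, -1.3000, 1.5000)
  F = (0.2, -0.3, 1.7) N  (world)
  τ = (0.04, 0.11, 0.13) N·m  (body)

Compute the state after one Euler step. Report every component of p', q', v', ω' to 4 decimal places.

p' = (-2.8980, -2.1780, 2.1680)
q' = (-0.2988, -0.9537, 0.0309, -0.0160)
v' = (0.1016, 1.0976, -1.5864)
ω' = (-1.1720, -1.2924, 1.5214)

a = F/m = (0.0800, -0.1200, 0.6800)
p + v·dt = (-2.8980, -2.1780, 2.1680)
v' = v + a·dt = (0.1016, 1.0976, -1.5864)
gyro term ω×Iω = (-0.1560, 0.0720, -0.0624)
α = I⁻¹(τ − ω×Iω) = (1.4000, 0.3800, 1.0689)
ω + α·dt = (-1.1720, -1.2924, 1.5214)
Hamilton product q⊗(0,ω) = (-1.0959854, 0.3326170, 1.8393784, 0.8275700)
updated quaternion q' = (-0.2988, -0.9537, 0.0309, -0.0160)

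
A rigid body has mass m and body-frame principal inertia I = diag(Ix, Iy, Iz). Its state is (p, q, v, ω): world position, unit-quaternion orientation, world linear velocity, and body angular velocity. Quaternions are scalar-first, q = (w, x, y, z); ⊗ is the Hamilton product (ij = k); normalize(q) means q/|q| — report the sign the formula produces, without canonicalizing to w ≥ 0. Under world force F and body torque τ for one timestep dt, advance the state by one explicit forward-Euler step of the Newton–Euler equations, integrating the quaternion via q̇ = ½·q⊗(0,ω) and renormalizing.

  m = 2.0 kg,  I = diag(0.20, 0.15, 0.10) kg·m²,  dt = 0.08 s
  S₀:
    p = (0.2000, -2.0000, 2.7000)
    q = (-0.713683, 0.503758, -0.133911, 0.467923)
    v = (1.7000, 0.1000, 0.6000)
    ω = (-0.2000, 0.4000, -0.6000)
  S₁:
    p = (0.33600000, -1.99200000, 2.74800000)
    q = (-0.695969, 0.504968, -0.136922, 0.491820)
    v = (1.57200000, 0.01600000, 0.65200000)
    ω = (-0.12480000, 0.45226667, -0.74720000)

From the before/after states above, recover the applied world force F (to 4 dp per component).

F = (-3.2000, -2.1000, 1.3000)

v₁ − v₀ = (-0.12800000, -0.08400000, 0.05200000)
m·(v₁−v₀)/dt = (-3.2000, -2.1000, 1.3000)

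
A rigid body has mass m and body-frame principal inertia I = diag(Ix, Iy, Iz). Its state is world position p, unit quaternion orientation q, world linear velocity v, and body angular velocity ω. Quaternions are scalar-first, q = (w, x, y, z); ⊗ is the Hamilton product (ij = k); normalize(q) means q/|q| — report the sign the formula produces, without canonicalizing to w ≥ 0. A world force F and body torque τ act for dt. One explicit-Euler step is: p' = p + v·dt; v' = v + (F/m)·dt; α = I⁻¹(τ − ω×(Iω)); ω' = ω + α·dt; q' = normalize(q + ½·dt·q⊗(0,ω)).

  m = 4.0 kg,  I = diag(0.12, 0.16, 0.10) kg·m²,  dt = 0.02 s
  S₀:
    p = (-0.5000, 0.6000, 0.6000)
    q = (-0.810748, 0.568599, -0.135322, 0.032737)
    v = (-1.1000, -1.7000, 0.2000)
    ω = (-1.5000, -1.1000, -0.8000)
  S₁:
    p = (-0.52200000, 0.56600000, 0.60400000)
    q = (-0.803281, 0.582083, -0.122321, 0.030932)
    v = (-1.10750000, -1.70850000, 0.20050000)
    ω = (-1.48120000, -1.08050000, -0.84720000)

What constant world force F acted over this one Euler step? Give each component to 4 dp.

v₁ − v₀ = (-0.00750000, -0.00850000, 0.00050000)
m·(v₁−v₀)/dt = (-1.5000, -1.7000, 0.1000)

F = (-1.5000, -1.7000, 0.1000)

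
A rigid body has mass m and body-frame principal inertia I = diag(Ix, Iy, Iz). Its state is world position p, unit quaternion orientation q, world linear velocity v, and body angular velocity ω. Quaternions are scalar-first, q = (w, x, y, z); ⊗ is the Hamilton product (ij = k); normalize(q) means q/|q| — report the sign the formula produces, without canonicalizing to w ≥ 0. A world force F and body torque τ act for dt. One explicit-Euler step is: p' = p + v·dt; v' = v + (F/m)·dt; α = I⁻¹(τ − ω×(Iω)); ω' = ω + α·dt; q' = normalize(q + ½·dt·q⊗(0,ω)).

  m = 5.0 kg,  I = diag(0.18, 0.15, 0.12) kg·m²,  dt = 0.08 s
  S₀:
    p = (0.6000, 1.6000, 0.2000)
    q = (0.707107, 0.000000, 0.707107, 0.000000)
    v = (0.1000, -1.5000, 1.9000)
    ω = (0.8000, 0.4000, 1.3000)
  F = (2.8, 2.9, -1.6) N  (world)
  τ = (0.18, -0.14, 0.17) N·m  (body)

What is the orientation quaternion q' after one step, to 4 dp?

2q̇ = q⊗(0,ω) = (-0.2828428, 1.4849247, 0.2828428, 0.3535535)
q' = normalize(q + ½dt·q⊗(0,ω)) = (0.6944, 0.0593, 0.7170, 0.0141)

q' = (0.6944, 0.0593, 0.7170, 0.0141)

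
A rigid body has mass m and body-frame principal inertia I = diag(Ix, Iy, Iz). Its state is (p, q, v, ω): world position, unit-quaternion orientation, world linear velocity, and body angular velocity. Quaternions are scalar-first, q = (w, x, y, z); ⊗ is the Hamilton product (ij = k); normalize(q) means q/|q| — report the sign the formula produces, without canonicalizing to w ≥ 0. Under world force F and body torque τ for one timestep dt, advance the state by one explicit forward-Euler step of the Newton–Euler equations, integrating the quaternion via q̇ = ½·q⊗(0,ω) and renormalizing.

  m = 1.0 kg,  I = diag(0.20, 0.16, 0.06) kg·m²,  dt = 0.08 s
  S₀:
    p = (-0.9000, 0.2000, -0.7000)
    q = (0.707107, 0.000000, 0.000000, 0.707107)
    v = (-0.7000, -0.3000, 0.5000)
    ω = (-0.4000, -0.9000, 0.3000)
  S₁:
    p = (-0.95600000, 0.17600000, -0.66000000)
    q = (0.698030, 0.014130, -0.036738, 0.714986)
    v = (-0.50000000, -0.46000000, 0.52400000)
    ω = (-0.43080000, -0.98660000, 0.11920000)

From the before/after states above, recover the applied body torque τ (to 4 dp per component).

ω₁ − ω₀ = (-0.03080000, -0.08660000, -0.18080000)
ω₀×(Iω₀) = (0.0270, -0.0168, -0.0144)
τ = I·(Δω/dt) + ω₀×(Iω₀) = (-0.0500, -0.1900, -0.1500)

τ = (-0.0500, -0.1900, -0.1500)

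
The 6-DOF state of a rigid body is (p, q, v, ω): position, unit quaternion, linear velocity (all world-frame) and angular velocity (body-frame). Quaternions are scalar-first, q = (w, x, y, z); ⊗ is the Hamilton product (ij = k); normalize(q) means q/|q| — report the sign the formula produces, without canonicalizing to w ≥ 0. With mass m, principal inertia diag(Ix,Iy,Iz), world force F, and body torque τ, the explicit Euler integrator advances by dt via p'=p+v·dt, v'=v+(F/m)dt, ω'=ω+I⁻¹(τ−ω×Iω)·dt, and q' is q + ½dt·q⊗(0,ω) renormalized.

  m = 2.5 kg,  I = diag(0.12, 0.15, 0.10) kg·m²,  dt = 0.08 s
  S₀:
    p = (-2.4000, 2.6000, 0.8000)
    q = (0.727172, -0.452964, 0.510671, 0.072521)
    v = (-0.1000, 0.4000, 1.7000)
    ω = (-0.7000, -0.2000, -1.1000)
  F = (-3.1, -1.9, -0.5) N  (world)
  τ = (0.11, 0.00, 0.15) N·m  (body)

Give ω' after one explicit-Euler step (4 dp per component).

gyro term ω×Iω = (-0.0110, 0.0154, 0.0042)
(τ − ω×Iω)/I = (1.0083, -0.1027, 1.4580)
ω + α·dt = (-0.6193, -0.2082, -0.9834)

ω' = (-0.6193, -0.2082, -0.9834)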